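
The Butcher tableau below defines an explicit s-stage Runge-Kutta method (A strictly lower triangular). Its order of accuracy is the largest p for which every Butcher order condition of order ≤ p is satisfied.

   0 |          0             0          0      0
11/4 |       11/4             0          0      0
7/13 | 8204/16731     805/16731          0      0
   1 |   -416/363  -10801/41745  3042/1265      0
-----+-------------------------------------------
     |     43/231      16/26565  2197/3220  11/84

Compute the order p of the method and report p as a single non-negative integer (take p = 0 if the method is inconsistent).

4

b = (43/231, 16/26565, 2197/3220, 11/84)
c = (0, 11/4, 7/13, 1)
Ac = (0, 0, 805/6084, 7/12)
Σ b_i: 43/231·1 + 16/26565·1 + 2197/3220·1 + 11/84·1 = 1 ✓
b·c: 16/26565·11/4 + 2197/3220·7/13 + 11/84·1 = 1/2 ✓
b·c²: 16/26565·121/16 + 2197/3220·49/169 + 11/84·1 = 1/3 ✓
b·Ac: 2197/3220·805/6084 + 11/84·7/12 = 1/6 ✓
b·c³: 16/26565·1331/64 + 2197/3220·343/2197 + 11/84·1 = 1/4 ✓
b·(c∘Ac): 2197/3220·5635/79092 + 11/84·7/12 = 1/8 ✓
b·Ac²: 2197/3220·8855/24336 + 11/84·(-665/528) = 1/12 ✓
b·A²c: 11/84·7/22 = 1/24 ✓; 4 stages ⇒ order 4.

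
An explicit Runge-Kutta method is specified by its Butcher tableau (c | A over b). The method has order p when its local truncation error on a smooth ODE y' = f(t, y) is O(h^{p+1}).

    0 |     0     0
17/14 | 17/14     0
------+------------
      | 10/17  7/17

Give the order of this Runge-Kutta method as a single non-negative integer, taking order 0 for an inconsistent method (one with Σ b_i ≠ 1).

2

b = (10/17, 7/17)
c = (0, 17/14)
Σ b_i: 10/17·1 + 7/17·1 = 1 ✓
b·c: 7/17·17/14 = 1/2 ✓; 2 stages ⇒ order 2.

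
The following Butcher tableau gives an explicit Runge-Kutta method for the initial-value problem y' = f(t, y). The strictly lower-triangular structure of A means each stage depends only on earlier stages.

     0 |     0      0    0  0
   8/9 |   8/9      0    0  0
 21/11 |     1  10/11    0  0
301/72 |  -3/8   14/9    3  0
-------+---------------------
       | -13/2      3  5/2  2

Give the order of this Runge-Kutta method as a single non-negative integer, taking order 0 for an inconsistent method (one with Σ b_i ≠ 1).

1

b = (-13/2, 3, 5/2, 2)
c = (0, 8/9, 21/11, 301/72)
Ac = (0, 0, 80/99, 6335/891)
Σ b_i: (-13/2)·1 + 3·1 + 5/2·1 + 2·1 = 1 ✓
b·c: 3·8/9 + 5/2·21/11 + 2·301/72 = 6257/396 ≠ 1/2 ⇒ order 1.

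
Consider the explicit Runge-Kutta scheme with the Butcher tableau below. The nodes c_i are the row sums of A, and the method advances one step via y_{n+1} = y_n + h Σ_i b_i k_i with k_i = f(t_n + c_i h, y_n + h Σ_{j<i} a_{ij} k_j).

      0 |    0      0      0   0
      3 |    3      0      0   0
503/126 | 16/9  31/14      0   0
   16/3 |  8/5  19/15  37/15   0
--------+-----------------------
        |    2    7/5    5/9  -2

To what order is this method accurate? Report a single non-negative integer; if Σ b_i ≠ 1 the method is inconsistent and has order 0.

b = (2, 7/5, 5/9, -2)
c = (0, 3, 503/126, 16/3)
Ac = (0, 0, 93/14, 25793/1890)
Σ b_i: 2·1 + 7/5·1 + 5/9·1 + (-2)·1 = 88/45 ≠ 1 ⇒ order 0.

0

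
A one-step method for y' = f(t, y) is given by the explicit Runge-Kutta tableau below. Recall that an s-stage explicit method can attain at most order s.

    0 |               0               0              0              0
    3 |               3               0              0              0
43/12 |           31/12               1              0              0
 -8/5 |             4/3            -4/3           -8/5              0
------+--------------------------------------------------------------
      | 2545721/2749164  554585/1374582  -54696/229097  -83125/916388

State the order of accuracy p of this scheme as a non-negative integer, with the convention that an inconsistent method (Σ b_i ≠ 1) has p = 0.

b = (2545721/2749164, 554585/1374582, -54696/229097, -83125/916388)
c = (0, 3, 43/12, -8/5)
Ac = (0, 0, 3, -146/15)
Σ b_i: 2545721/2749164·1 + 554585/1374582·1 + (-54696/229097)·1 + (-83125/916388)·1 = 1 ✓
b·c: 554585/1374582·3 + (-54696/229097)·43/12 + (-83125/916388)·(-8/5) = 1/2 ✓
b·c²: 554585/1374582·9 + (-54696/229097)·1849/144 + (-83125/916388)·64/25 = 1/3 ✓
b·Ac: (-54696/229097)·3 + (-83125/916388)·(-146/15) = 1/6 ✓
b·c³: 554585/1374582·27 + (-54696/229097)·79507/1728 + (-83125/916388)·(-512/125) = 4617727/16494984 ≠ 1/4 ⇒ order 3.
b·(c∘Ac): (-54696/229097)·43/4 + (-83125/916388)·1168/75 = -2734846/687291 ≠ 1/8
b·Ac²: (-54696/229097)·9 + (-83125/916388)·(-2929/90) = 13251617/16494984 ≠ 1/12
b·A²c: (-83125/916388)·(-24/5) = 99750/229097 ≠ 1/24

3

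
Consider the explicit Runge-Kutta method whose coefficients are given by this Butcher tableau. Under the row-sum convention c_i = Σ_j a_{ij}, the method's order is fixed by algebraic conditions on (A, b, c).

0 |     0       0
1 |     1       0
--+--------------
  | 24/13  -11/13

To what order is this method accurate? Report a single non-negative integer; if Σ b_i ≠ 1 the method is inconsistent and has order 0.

1

b = (24/13, -11/13)
c = (0, 1)
Σ b_i: 24/13·1 + (-11/13)·1 = 1 ✓
b·c: (-11/13)·1 = -11/13 ≠ 1/2 ⇒ order 1.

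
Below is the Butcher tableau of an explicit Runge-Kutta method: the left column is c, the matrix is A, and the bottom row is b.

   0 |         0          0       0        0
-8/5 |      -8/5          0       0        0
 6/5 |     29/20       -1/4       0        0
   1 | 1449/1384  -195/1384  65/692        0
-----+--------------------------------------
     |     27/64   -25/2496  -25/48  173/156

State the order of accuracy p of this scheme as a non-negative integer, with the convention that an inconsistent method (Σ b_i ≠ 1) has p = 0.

b = (27/64, -25/2496, -25/48, 173/156)
c = (0, -8/5, 6/5, 1)
Ac = (0, 0, 2/5, 117/346)
Σ b_i: 27/64·1 + (-25/2496)·1 + (-25/48)·1 + 173/156·1 = 1 ✓
b·c: (-25/2496)·(-8/5) + (-25/48)·6/5 + 173/156·1 = 1/2 ✓
b·c²: (-25/2496)·64/25 + (-25/48)·36/25 + 173/156·1 = 1/3 ✓
b·Ac: (-25/48)·2/5 + 173/156·117/346 = 1/6 ✓
b·c³: (-25/2496)·(-512/125) + (-25/48)·216/125 + 173/156·1 = 1/4 ✓
b·(c∘Ac): (-25/48)·12/25 + 173/156·117/346 = 1/8 ✓
b·Ac²: (-25/48)·(-16/25) + 173/156·(-39/173) = 1/12 ✓
b·A²c: 173/156·13/346 = 1/24 ✓; 4 stages ⇒ order 4.

4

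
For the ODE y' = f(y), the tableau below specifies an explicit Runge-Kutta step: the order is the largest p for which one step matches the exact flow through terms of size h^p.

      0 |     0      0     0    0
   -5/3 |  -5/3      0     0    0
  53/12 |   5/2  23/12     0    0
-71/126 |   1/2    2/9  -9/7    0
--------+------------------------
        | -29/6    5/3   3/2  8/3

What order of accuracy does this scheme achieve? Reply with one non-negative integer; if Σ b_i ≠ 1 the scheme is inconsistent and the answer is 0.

1

b = (-29/6, 5/3, 3/2, 8/3)
c = (0, -5/3, 53/12, -71/126)
Ac = (0, 0, -115/36, -4573/756)
Σ b_i: (-29/6)·1 + 5/3·1 + 3/2·1 + 8/3·1 = 1 ✓
b·c: 5/3·(-5/3) + 3/2·53/12 + 8/3·(-71/126) = 3545/1512 ≠ 1/2 ⇒ order 1.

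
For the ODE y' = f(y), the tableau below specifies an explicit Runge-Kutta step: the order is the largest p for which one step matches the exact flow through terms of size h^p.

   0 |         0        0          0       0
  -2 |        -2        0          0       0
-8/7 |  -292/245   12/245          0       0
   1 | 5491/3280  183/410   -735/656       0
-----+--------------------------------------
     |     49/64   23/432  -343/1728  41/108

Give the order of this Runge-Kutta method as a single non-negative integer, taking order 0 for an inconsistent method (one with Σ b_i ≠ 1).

4

b = (49/64, 23/432, -343/1728, 41/108)
c = (0, -2, -8/7, 1)
Ac = (0, 0, -24/245, 159/410)
Σ b_i: 49/64·1 + 23/432·1 + (-343/1728)·1 + 41/108·1 = 1 ✓
b·c: 23/432·(-2) + (-343/1728)·(-8/7) + 41/108·1 = 1/2 ✓
b·c²: 23/432·4 + (-343/1728)·64/49 + 41/108·1 = 1/3 ✓
b·Ac: (-343/1728)·(-24/245) + 41/108·159/410 = 1/6 ✓
b·c³: 23/432·(-8) + (-343/1728)·(-512/343) + 41/108·1 = 1/4 ✓
b·(c∘Ac): (-343/1728)·192/1715 + 41/108·159/410 = 1/8 ✓
b·Ac²: (-343/1728)·48/245 + 41/108·66/205 = 1/12 ✓
b·A²c: 41/108·9/82 = 1/24 ✓; 4 stages ⇒ order 4.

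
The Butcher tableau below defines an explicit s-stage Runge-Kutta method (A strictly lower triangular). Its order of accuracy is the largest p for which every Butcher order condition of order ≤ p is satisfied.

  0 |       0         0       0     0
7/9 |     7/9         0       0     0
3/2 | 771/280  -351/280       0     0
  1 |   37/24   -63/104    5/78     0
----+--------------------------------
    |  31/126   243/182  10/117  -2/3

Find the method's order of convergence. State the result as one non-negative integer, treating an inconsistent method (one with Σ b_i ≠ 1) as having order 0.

b = (31/126, 243/182, 10/117, -2/3)
c = (0, 7/9, 3/2, 1)
Ac = (0, 0, -39/40, -3/8)
Σ b_i: 31/126·1 + 243/182·1 + 10/117·1 + (-2/3)·1 = 1 ✓
b·c: 243/182·7/9 + 10/117·3/2 + (-2/3)·1 = 1/2 ✓
b·c²: 243/182·49/81 + 10/117·9/4 + (-2/3)·1 = 1/3 ✓
b·Ac: 10/117·(-39/40) + (-2/3)·(-3/8) = 1/6 ✓
b·c³: 243/182·343/729 + 10/117·27/8 + (-2/3)·1 = 1/4 ✓
b·(c∘Ac): 10/117·(-117/80) + (-2/3)·(-3/8) = 1/8 ✓
b·Ac²: 10/117·(-91/120) + (-2/3)·(-2/9) = 1/12 ✓
b·A²c: (-2/3)·(-1/16) = 1/24 ✓; 4 stages ⇒ order 4.

4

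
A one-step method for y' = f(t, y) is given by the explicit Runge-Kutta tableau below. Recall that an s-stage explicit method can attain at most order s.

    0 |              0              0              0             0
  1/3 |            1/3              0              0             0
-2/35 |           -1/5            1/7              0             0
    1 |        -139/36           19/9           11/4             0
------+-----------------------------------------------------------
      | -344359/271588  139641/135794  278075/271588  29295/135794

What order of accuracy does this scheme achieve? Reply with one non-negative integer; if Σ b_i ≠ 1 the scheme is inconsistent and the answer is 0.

3

b = (-344359/271588, 139641/135794, 278075/271588, 29295/135794)
c = (0, 1/3, -2/35, 1)
Ac = (0, 0, 1/21, 1033/1890)
Σ b_i: (-344359/271588)·1 + 139641/135794·1 + 278075/271588·1 + 29295/135794·1 = 1 ✓
b·c: 139641/135794·1/3 + 278075/271588·(-2/35) + 29295/135794·1 = 1/2 ✓
b·c²: 139641/135794·1/9 + 278075/271588·4/1225 + 29295/135794·1 = 1/3 ✓
b·Ac: 278075/271588·1/21 + 29295/135794·1033/1890 = 1/6 ✓
b·c³: 139641/135794·1/27 + 278075/271588·(-8/42875) + 29295/135794·1 = 5424449/21387555 ≠ 1/4 ⇒ order 3.
b·(c∘Ac): 278075/271588·(-2/735) + 29295/135794·1033/1890 = 93799/814764 ≠ 1/8
b·Ac²: 278075/271588·1/63 + 29295/135794·24166/99225 = 5885251/85550220 ≠ 1/12
b·A²c: 29295/135794·11/84 = 15345/543176 ≠ 1/24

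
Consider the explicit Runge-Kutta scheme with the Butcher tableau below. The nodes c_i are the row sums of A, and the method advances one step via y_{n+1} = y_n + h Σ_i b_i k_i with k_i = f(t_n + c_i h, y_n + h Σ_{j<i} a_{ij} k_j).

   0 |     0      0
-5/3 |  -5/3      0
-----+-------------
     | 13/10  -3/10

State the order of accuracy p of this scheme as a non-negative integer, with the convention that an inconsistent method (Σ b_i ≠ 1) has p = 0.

2

b = (13/10, -3/10)
c = (0, -5/3)
Σ b_i: 13/10·1 + (-3/10)·1 = 1 ✓
b·c: (-3/10)·(-5/3) = 1/2 ✓; 2 stages ⇒ order 2.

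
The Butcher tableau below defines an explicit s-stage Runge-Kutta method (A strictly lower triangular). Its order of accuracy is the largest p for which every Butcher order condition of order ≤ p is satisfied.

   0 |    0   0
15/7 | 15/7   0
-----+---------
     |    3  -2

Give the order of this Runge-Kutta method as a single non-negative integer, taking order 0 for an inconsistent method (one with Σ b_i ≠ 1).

1

b = (3, -2)
c = (0, 15/7)
Σ b_i: 3·1 + (-2)·1 = 1 ✓
b·c: (-2)·15/7 = -30/7 ≠ 1/2 ⇒ order 1.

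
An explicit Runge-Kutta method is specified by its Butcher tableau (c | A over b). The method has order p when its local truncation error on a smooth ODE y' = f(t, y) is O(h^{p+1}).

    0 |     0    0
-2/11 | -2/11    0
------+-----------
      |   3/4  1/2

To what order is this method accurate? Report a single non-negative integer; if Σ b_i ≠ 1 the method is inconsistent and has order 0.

b = (3/4, 1/2)
c = (0, -2/11)
Σ b_i: 3/4·1 + 1/2·1 = 5/4 ≠ 1 ⇒ order 0.

0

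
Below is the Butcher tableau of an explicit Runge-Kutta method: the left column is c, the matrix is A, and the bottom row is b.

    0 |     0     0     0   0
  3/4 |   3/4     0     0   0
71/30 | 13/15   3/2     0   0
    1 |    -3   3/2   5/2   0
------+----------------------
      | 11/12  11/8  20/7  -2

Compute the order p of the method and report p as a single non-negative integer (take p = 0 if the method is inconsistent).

b = (11/12, 11/8, 20/7, -2)
c = (0, 3/4, 71/30, 1)
Ac = (0, 0, 9/8, 169/24)
Σ b_i: 11/12·1 + 11/8·1 + 20/7·1 + (-2)·1 = 529/168 ≠ 1 ⇒ order 0.

0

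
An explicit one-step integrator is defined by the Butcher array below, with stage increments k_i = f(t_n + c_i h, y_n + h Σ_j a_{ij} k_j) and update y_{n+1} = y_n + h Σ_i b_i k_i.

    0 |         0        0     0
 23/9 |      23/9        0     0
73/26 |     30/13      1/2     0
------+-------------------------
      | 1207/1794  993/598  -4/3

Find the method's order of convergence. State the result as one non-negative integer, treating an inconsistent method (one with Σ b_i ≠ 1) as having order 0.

b = (1207/1794, 993/598, -4/3)
c = (0, 23/9, 73/26)
Ac = (0, 0, 23/18)
Σ b_i: 1207/1794·1 + 993/598·1 + (-4/3)·1 = 1 ✓
b·c: 993/598·23/9 + (-4/3)·73/26 = 1/2 ✓
b·c²: 993/598·529/81 + (-4/3)·5329/676 = 3047/9126 ≠ 1/3 ⇒ order 2.
b·Ac: (-4/3)·23/18 = -46/27 ≠ 1/6

2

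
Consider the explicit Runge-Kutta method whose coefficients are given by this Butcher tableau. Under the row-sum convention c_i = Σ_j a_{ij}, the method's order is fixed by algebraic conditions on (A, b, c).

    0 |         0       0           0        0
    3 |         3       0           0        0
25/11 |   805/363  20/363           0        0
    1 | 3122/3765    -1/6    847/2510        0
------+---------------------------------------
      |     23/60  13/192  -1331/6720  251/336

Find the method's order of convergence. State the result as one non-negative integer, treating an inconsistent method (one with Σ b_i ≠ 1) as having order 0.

b = (23/60, 13/192, -1331/6720, 251/336)
c = (0, 3, 25/11, 1)
Ac = (0, 0, 20/121, 67/251)
Σ b_i: 23/60·1 + 13/192·1 + (-1331/6720)·1 + 251/336·1 = 1 ✓
b·c: 13/192·3 + (-1331/6720)·25/11 + 251/336·1 = 1/2 ✓
b·c²: 13/192·9 + (-1331/6720)·625/121 + 251/336·1 = 1/3 ✓
b·Ac: (-1331/6720)·20/121 + 251/336·67/251 = 1/6 ✓
b·c³: 13/192·27 + (-1331/6720)·15625/1331 + 251/336·1 = 1/4 ✓
b·(c∘Ac): (-1331/6720)·500/1331 + 251/336·67/251 = 1/8 ✓
b·Ac²: (-1331/6720)·60/121 + 251/336·61/251 = 1/12 ✓
b·A²c: 251/336·14/251 = 1/24 ✓; 4 stages ⇒ order 4.

4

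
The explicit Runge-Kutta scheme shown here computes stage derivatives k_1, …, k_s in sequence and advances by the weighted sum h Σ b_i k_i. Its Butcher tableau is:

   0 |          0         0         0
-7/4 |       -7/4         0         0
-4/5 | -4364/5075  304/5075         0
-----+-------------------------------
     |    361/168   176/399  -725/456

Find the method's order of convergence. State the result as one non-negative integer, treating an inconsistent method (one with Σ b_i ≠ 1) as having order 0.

b = (361/168, 176/399, -725/456)
c = (0, -7/4, -4/5)
Ac = (0, 0, -76/725)
Σ b_i: 361/168·1 + 176/399·1 + (-725/456)·1 = 1 ✓
b·c: 176/399·(-7/4) + (-725/456)·(-4/5) = 1/2 ✓
b·c²: 176/399·49/16 + (-725/456)·16/25 = 1/3 ✓
b·Ac: (-725/456)·(-76/725) = 1/6 ✓; 3 stages ⇒ order 3.

3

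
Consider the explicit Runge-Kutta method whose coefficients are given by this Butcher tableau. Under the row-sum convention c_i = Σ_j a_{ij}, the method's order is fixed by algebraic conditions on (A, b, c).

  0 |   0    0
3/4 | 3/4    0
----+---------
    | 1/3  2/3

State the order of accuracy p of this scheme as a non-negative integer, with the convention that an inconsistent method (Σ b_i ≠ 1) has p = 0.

b = (1/3, 2/3)
c = (0, 3/4)
Σ b_i: 1/3·1 + 2/3·1 = 1 ✓
b·c: 2/3·3/4 = 1/2 ✓; 2 stages ⇒ order 2.

2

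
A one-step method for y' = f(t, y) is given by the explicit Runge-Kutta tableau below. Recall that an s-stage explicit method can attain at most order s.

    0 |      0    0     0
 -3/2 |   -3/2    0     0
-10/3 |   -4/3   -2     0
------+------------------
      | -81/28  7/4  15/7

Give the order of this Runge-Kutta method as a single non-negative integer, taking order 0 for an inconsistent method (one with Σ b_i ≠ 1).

1

b = (-81/28, 7/4, 15/7)
c = (0, -3/2, -10/3)
Ac = (0, 0, 3)
Σ b_i: (-81/28)·1 + 7/4·1 + 15/7·1 = 1 ✓
b·c: 7/4·(-3/2) + 15/7·(-10/3) = -547/56 ≠ 1/2 ⇒ order 1.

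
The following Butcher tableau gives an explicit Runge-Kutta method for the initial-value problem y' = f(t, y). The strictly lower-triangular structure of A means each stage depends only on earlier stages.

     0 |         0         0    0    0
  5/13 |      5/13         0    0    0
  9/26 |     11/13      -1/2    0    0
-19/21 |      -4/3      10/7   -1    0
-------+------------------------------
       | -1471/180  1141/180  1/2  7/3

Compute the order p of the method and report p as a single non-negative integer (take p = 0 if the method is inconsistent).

2

b = (-1471/180, 1141/180, 1/2, 7/3)
c = (0, 5/13, 9/26, -19/21)
Ac = (0, 0, -5/26, 37/182)
Σ b_i: (-1471/180)·1 + 1141/180·1 + 1/2·1 + 7/3·1 = 1 ✓
b·c: 1141/180·5/13 + 1/2·9/26 + 7/3·(-19/21) = 1/2 ✓
b·c²: 1141/180·25/169 + 1/2·81/676 + 7/3·361/441 = 742991/255528 ≠ 1/3 ⇒ order 2.
b·Ac: 1/2·(-5/26) + 7/3·37/182 = 59/156 ≠ 1/6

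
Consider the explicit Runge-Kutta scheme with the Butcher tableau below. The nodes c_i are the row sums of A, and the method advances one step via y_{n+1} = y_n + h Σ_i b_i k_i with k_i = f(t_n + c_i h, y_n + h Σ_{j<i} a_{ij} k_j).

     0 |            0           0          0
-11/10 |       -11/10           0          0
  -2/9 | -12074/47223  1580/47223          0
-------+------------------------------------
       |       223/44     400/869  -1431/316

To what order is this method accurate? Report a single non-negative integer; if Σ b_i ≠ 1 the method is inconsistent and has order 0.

3

b = (223/44, 400/869, -1431/316)
c = (0, -11/10, -2/9)
Ac = (0, 0, -158/4293)
Σ b_i: 223/44·1 + 400/869·1 + (-1431/316)·1 = 1 ✓
b·c: 400/869·(-11/10) + (-1431/316)·(-2/9) = 1/2 ✓
b·c²: 400/869·121/100 + (-1431/316)·4/81 = 1/3 ✓
b·Ac: (-1431/316)·(-158/4293) = 1/6 ✓; 3 stages ⇒ order 3.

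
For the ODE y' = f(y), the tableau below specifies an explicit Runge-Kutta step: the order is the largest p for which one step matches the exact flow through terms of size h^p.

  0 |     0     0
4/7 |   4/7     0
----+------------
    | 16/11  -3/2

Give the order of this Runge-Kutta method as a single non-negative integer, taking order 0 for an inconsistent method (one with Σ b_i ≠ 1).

0

b = (16/11, -3/2)
c = (0, 4/7)
Σ b_i: 16/11·1 + (-3/2)·1 = -1/22 ≠ 1 ⇒ order 0.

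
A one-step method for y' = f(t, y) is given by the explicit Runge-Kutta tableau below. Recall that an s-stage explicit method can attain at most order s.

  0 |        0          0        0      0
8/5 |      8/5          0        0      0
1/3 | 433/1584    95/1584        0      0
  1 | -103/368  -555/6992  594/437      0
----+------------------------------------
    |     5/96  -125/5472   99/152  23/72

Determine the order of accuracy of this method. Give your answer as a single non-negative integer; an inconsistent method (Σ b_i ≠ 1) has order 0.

4

b = (5/96, -125/5472, 99/152, 23/72)
c = (0, 8/5, 1/3, 1)
Ac = (0, 0, 19/198, 15/46)
Σ b_i: 5/96·1 + (-125/5472)·1 + 99/152·1 + 23/72·1 = 1 ✓
b·c: (-125/5472)·8/5 + 99/152·1/3 + 23/72·1 = 1/2 ✓
b·c²: (-125/5472)·64/25 + 99/152·1/9 + 23/72·1 = 1/3 ✓
b·Ac: 99/152·19/198 + 23/72·15/46 = 1/6 ✓
b·c³: (-125/5472)·512/125 + 99/152·1/27 + 23/72·1 = 1/4 ✓
b·(c∘Ac): 99/152·19/594 + 23/72·15/46 = 1/8 ✓
b·Ac²: 99/152·76/495 + 23/72·(-6/115) = 1/12 ✓
b·A²c: 23/72·3/23 = 1/24 ✓; 4 stages ⇒ order 4.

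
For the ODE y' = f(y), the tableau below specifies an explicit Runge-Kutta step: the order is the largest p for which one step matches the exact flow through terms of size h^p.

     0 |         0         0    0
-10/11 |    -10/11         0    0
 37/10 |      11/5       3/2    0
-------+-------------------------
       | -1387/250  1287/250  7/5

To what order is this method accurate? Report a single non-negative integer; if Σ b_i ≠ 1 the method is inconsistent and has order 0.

2

b = (-1387/250, 1287/250, 7/5)
c = (0, -10/11, 37/10)
Ac = (0, 0, -15/11)
Σ b_i: (-1387/250)·1 + 1287/250·1 + 7/5·1 = 1 ✓
b·c: 1287/250·(-10/11) + 7/5·37/10 = 1/2 ✓
b·c²: 1287/250·100/121 + 7/5·1369/100 = 128813/5500 ≠ 1/3 ⇒ order 2.
b·Ac: 7/5·(-15/11) = -21/11 ≠ 1/6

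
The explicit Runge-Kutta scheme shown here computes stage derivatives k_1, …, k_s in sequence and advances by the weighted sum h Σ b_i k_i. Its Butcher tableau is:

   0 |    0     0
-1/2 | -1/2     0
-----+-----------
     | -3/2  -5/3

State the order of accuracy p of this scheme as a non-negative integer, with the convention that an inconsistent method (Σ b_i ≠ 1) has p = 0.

0

b = (-3/2, -5/3)
c = (0, -1/2)
Σ b_i: (-3/2)·1 + (-5/3)·1 = -19/6 ≠ 1 ⇒ order 0.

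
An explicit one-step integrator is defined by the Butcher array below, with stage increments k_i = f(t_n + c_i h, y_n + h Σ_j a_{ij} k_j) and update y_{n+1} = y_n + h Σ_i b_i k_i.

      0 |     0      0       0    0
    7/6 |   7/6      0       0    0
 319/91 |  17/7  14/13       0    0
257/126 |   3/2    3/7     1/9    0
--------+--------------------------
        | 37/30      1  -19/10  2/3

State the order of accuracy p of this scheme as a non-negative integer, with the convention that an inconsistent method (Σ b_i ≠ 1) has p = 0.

1

b = (37/30, 1, -19/10, 2/3)
c = (0, 7/6, 319/91, 257/126)
Ac = (0, 0, 49/39, 1457/1638)
Σ b_i: 37/30·1 + 1·1 + (-19/10)·1 + 2/3·1 = 1 ✓
b·c: 1·7/6 + (-19/10)·319/91 + 2/3·257/126 = -50786/12285 ≠ 1/2 ⇒ order 1.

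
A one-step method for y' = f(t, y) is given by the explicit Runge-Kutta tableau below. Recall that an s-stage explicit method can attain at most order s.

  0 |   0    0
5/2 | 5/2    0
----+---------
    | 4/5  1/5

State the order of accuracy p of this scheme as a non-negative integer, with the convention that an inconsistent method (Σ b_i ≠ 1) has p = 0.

b = (4/5, 1/5)
c = (0, 5/2)
Σ b_i: 4/5·1 + 1/5·1 = 1 ✓
b·c: 1/5·5/2 = 1/2 ✓; 2 stages ⇒ order 2.

2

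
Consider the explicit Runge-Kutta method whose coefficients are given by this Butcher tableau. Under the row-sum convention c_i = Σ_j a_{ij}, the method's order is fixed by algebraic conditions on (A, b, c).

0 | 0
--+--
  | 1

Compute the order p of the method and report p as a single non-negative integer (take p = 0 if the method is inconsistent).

1

b = (1)
c = (0)
Σ b_i: 1·1 = 1 ✓; 1 stage ⇒ order 1.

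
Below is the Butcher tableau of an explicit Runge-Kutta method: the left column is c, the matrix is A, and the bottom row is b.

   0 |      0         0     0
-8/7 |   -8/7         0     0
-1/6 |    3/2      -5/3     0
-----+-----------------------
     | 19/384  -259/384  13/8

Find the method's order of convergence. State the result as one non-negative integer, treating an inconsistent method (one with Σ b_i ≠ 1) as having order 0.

b = (19/384, -259/384, 13/8)
c = (0, -8/7, -1/6)
Ac = (0, 0, 40/21)
Σ b_i: 19/384·1 + (-259/384)·1 + 13/8·1 = 1 ✓
b·c: (-259/384)·(-8/7) + 13/8·(-1/6) = 1/2 ✓
b·c²: (-259/384)·64/49 + 13/8·1/36 = -1685/2016 ≠ 1/3 ⇒ order 2.
b·Ac: 13/8·40/21 = 65/21 ≠ 1/6

2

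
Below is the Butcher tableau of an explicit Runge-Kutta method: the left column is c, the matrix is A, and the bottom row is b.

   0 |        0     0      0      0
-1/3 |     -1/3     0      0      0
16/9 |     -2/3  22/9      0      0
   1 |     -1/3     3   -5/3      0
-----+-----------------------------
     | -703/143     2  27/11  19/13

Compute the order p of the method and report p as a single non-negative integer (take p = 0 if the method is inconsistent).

b = (-703/143, 2, 27/11, 19/13)
c = (0, -1/3, 16/9, 1)
Ac = (0, 0, -22/27, -107/27)
Σ b_i: (-703/143)·1 + 2·1 + 27/11·1 + 19/13·1 = 1 ✓
b·c: 2·(-1/3) + 27/11·16/9 + 19/13·1 = 2213/429 ≠ 1/2 ⇒ order 1.

1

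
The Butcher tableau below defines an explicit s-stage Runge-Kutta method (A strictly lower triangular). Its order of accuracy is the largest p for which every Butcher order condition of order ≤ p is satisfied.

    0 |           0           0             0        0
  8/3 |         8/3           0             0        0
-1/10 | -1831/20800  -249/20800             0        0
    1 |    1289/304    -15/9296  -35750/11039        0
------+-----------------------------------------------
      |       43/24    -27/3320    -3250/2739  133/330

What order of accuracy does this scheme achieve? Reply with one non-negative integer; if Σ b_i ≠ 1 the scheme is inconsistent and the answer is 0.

b = (43/24, -27/3320, -3250/2739, 133/330)
c = (0, 8/3, -1/10, 1)
Ac = (0, 0, -83/2600, 85/266)
Σ b_i: 43/24·1 + (-27/3320)·1 + (-3250/2739)·1 + 133/330·1 = 1 ✓
b·c: (-27/3320)·8/3 + (-3250/2739)·(-1/10) + 133/330·1 = 1/2 ✓
b·c²: (-27/3320)·64/9 + (-3250/2739)·1/100 + 133/330·1 = 1/3 ✓
b·Ac: (-3250/2739)·(-83/2600) + 133/330·85/266 = 1/6 ✓
b·c³: (-27/3320)·512/27 + (-3250/2739)·(-1/1000) + 133/330·1 = 1/4 ✓
b·(c∘Ac): (-3250/2739)·83/26000 + 133/330·85/266 = 1/8 ✓
b·Ac²: (-3250/2739)·(-83/975) + 133/330·(-5/114) = 1/12 ✓
b·A²c: 133/330·55/532 = 1/24 ✓; 4 stages ⇒ order 4.

4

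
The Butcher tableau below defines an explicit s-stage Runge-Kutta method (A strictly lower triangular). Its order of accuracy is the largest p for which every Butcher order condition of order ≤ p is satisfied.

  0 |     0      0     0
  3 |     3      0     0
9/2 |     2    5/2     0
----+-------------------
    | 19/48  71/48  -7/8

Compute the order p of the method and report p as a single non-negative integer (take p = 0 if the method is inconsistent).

b = (19/48, 71/48, -7/8)
c = (0, 3, 9/2)
Ac = (0, 0, 15/2)
Σ b_i: 19/48·1 + 71/48·1 + (-7/8)·1 = 1 ✓
b·c: 71/48·3 + (-7/8)·9/2 = 1/2 ✓
b·c²: 71/48·9 + (-7/8)·81/4 = -141/32 ≠ 1/3 ⇒ order 2.
b·Ac: (-7/8)·15/2 = -105/16 ≠ 1/6

2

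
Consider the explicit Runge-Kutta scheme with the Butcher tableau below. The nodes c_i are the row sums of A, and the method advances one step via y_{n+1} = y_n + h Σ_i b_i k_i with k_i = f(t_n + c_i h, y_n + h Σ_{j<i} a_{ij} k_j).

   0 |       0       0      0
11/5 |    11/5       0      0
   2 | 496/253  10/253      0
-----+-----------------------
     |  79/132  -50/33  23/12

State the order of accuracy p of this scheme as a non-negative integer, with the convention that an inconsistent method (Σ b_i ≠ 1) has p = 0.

b = (79/132, -50/33, 23/12)
c = (0, 11/5, 2)
Ac = (0, 0, 2/23)
Σ b_i: 79/132·1 + (-50/33)·1 + 23/12·1 = 1 ✓
b·c: (-50/33)·11/5 + 23/12·2 = 1/2 ✓
b·c²: (-50/33)·121/25 + 23/12·4 = 1/3 ✓
b·Ac: 23/12·2/23 = 1/6 ✓; 3 stages ⇒ order 3.

3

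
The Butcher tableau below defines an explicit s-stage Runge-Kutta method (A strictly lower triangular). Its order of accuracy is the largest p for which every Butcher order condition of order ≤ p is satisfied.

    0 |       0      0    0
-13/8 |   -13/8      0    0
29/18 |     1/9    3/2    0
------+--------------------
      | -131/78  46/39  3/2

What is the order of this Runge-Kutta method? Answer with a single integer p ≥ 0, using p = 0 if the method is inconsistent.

2

b = (-131/78, 46/39, 3/2)
c = (0, -13/8, 29/18)
Ac = (0, 0, -39/16)
Σ b_i: (-131/78)·1 + 46/39·1 + 3/2·1 = 1 ✓
b·c: 46/39·(-13/8) + 3/2·29/18 = 1/2 ✓
b·c²: 46/39·169/64 + 3/2·841/324 = 6055/864 ≠ 1/3 ⇒ order 2.
b·Ac: 3/2·(-39/16) = -117/32 ≠ 1/6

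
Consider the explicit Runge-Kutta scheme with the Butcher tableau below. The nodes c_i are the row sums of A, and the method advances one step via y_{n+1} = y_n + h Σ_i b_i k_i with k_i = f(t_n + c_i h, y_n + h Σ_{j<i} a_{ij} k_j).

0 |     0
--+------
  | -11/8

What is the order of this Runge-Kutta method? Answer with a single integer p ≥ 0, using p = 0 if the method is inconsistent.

b = (-11/8)
c = (0)
Σ b_i: (-11/8)·1 = -11/8 ≠ 1 ⇒ order 0.

0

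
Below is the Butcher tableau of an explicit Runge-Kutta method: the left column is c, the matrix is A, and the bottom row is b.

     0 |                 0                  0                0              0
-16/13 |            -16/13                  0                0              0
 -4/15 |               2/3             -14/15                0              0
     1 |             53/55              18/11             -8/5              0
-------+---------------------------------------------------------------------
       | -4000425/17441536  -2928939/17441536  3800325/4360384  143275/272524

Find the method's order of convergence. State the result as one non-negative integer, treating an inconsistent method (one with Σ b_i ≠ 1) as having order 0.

3

b = (-4000425/17441536, -2928939/17441536, 3800325/4360384, 143275/272524)
c = (0, -16/13, -4/15, 1)
Ac = (0, 0, 224/195, -17024/10725)
Σ b_i: (-4000425/17441536)·1 + (-2928939/17441536)·1 + 3800325/4360384·1 + 143275/272524·1 = 1 ✓
b·c: (-2928939/17441536)·(-16/13) + 3800325/4360384·(-4/15) + 143275/272524·1 = 1/2 ✓
b·c²: (-2928939/17441536)·256/169 + 3800325/4360384·16/225 + 143275/272524·1 = 1/3 ✓
b·Ac: 3800325/4360384·224/195 + 143275/272524·(-17024/10725) = 1/6 ✓
b·c³: (-2928939/17441536)·(-4096/2197) + 3800325/4360384·(-64/3375) + 143275/272524·1 = 131094263/159426540 ≠ 1/4 ⇒ order 3.
b·(c∘Ac): 3800325/4360384·(-896/2925) + 143275/272524·(-17024/10725) = -139370/126529 ≠ 1/8
b·Ac²: 3800325/4360384·(-3584/2535) + 143275/272524·4946048/2091375 = 443704/39856635 ≠ 1/12
b·A²c: 143275/272524·(-1792/975) = -366784/379587 ≠ 1/24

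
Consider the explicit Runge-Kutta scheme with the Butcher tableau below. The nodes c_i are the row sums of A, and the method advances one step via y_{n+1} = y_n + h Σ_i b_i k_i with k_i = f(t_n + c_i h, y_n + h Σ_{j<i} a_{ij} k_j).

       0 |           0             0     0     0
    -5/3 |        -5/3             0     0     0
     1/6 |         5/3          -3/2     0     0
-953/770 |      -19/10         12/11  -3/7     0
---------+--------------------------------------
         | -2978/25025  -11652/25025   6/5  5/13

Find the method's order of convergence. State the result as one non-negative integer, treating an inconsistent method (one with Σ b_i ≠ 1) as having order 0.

2

b = (-2978/25025, -11652/25025, 6/5, 5/13)
c = (0, -5/3, 1/6, -953/770)
Ac = (0, 0, 5/2, -291/154)
Σ b_i: (-2978/25025)·1 + (-11652/25025)·1 + 6/5·1 + 5/13·1 = 1 ✓
b·c: (-11652/25025)·(-5/3) + 6/5·1/6 + 5/13·(-953/770) = 1/2 ✓
b·c²: (-11652/25025)·25/9 + 6/5·1/36 + 5/13·908209/592900 = -1034193/1541540 ≠ 1/3 ⇒ order 2.
b·Ac: 6/5·5/2 + 5/13·(-291/154) = 4551/2002 ≠ 1/6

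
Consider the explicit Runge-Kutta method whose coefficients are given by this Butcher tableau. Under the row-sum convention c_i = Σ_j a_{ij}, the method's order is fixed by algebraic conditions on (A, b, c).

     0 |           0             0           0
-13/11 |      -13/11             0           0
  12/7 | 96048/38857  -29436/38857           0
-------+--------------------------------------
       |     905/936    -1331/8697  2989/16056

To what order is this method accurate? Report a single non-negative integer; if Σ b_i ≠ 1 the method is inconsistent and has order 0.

b = (905/936, -1331/8697, 2989/16056)
c = (0, -13/11, 12/7)
Ac = (0, 0, 2676/2989)
Σ b_i: 905/936·1 + (-1331/8697)·1 + 2989/16056·1 = 1 ✓
b·c: (-1331/8697)·(-13/11) + 2989/16056·12/7 = 1/2 ✓
b·c²: (-1331/8697)·169/121 + 2989/16056·144/49 = 1/3 ✓
b·Ac: 2989/16056·2676/2989 = 1/6 ✓; 3 stages ⇒ order 3.

3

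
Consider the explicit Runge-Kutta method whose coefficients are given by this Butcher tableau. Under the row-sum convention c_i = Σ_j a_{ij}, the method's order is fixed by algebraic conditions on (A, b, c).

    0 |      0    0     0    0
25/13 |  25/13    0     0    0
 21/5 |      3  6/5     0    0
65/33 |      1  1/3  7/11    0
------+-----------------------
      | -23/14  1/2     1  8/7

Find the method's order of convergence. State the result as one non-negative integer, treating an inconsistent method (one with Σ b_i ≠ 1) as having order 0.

b = (-23/14, 1/2, 1, 8/7)
c = (0, 25/13, 21/5, 65/33)
Ac = (0, 0, 30/13, 7108/2145)
Σ b_i: (-23/14)·1 + 1/2·1 + 1·1 + 8/7·1 = 1 ✓
b·c: 1/2·25/13 + 1·21/5 + 8/7·65/33 = 222601/30030 ≠ 1/2 ⇒ order 1.

1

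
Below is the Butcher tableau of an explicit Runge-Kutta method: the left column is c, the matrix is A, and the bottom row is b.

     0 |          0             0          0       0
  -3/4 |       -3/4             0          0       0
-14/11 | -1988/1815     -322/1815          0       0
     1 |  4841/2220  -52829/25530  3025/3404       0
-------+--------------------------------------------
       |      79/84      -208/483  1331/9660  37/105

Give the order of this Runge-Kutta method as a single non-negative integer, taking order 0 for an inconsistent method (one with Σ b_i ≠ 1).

b = (79/84, -208/483, 1331/9660, 37/105)
c = (0, -3/4, -14/11, 1)
Ac = (0, 0, 161/1210, 623/1480)
Σ b_i: 79/84·1 + (-208/483)·1 + 1331/9660·1 + 37/105·1 = 1 ✓
b·c: (-208/483)·(-3/4) + 1331/9660·(-14/11) + 37/105·1 = 1/2 ✓
b·c²: (-208/483)·9/16 + 1331/9660·196/121 + 37/105·1 = 1/3 ✓
b·Ac: 1331/9660·161/1210 + 37/105·623/1480 = 1/6 ✓
b·c³: (-208/483)·(-27/64) + 1331/9660·(-2744/1331) + 37/105·1 = 1/4 ✓
b·(c∘Ac): 1331/9660·(-1127/6655) + 37/105·623/1480 = 1/8 ✓
b·Ac²: 1331/9660·(-483/4840) + 37/105·1631/5920 = 1/12 ✓
b·A²c: 37/105·35/296 = 1/24 ✓; 4 stages ⇒ order 4.

4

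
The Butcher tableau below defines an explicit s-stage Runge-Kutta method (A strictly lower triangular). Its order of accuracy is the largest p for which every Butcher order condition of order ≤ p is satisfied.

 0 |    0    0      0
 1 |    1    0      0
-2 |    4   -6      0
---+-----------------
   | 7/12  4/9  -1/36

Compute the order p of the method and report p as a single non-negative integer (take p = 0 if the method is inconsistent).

3

b = (7/12, 4/9, -1/36)
c = (0, 1, -2)
Ac = (0, 0, -6)
Σ b_i: 7/12·1 + 4/9·1 + (-1/36)·1 = 1 ✓
b·c: 4/9·1 + (-1/36)·(-2) = 1/2 ✓
b·c²: 4/9·1 + (-1/36)·4 = 1/3 ✓
b·Ac: (-1/36)·(-6) = 1/6 ✓; 3 stages ⇒ order 3.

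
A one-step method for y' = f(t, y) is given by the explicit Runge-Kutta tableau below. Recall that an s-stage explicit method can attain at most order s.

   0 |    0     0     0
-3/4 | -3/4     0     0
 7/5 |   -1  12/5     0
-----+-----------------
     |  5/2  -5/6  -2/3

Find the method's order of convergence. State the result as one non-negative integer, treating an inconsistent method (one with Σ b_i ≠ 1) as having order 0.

b = (5/2, -5/6, -2/3)
c = (0, -3/4, 7/5)
Ac = (0, 0, -9/5)
Σ b_i: 5/2·1 + (-5/6)·1 + (-2/3)·1 = 1 ✓
b·c: (-5/6)·(-3/4) + (-2/3)·7/5 = -37/120 ≠ 1/2 ⇒ order 1.

1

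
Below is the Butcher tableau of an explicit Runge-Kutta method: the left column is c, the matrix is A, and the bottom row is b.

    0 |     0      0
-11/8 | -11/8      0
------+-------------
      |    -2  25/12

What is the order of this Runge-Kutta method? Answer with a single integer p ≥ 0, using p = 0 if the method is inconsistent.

0

b = (-2, 25/12)
c = (0, -11/8)
Σ b_i: (-2)·1 + 25/12·1 = 1/12 ≠ 1 ⇒ order 0.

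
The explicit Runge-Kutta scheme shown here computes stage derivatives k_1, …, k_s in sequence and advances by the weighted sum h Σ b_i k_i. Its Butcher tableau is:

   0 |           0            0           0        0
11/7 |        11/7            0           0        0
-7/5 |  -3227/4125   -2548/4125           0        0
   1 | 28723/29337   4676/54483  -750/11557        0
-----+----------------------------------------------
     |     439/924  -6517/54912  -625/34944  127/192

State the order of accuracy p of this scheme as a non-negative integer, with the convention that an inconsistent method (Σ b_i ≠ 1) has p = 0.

4

b = (439/924, -6517/54912, -625/34944, 127/192)
c = (0, 11/7, -7/5, 1)
Ac = (0, 0, -364/375, 86/381)
Σ b_i: 439/924·1 + (-6517/54912)·1 + (-625/34944)·1 + 127/192·1 = 1 ✓
b·c: (-6517/54912)·11/7 + (-625/34944)·(-7/5) + 127/192·1 = 1/2 ✓
b·c²: (-6517/54912)·121/49 + (-625/34944)·49/25 + 127/192·1 = 1/3 ✓
b·Ac: (-625/34944)·(-364/375) + 127/192·86/381 = 1/6 ✓
b·c³: (-6517/54912)·1331/343 + (-625/34944)·(-343/125) + 127/192·1 = 1/4 ✓
b·(c∘Ac): (-625/34944)·2548/1875 + 127/192·86/381 = 1/8 ✓
b·Ac²: (-625/34944)·(-572/375) + 127/192·226/2667 = 1/12 ✓
b·A²c: 127/192·8/127 = 1/24 ✓; 4 stages ⇒ order 4.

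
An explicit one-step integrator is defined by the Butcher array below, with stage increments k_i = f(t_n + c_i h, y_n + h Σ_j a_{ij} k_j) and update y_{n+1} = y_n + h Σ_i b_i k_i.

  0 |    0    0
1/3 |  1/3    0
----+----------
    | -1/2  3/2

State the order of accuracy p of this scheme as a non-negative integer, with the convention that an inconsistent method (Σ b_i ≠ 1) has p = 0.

2

b = (-1/2, 3/2)
c = (0, 1/3)
Σ b_i: (-1/2)·1 + 3/2·1 = 1 ✓
b·c: 3/2·1/3 = 1/2 ✓; 2 stages ⇒ order 2.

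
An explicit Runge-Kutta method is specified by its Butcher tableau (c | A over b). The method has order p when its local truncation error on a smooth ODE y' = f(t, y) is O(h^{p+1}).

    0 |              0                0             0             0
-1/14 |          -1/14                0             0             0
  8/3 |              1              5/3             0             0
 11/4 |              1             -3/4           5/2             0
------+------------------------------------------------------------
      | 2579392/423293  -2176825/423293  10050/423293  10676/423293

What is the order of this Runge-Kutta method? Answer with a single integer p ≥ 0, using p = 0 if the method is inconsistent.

b = (2579392/423293, -2176825/423293, 10050/423293, 10676/423293)
c = (0, -1/14, 8/3, 11/4)
Ac = (0, 0, -5/42, 1129/168)
Σ b_i: 2579392/423293·1 + (-2176825/423293)·1 + 10050/423293·1 + 10676/423293·1 = 1 ✓
b·c: (-2176825/423293)·(-1/14) + 10050/423293·8/3 + 10676/423293·11/4 = 1/2 ✓
b·c²: (-2176825/423293)·1/196 + 10050/423293·64/9 + 10676/423293·121/16 = 1/3 ✓
b·Ac: 10050/423293·(-5/42) + 10676/423293·1129/168 = 1/6 ✓
b·c³: (-2176825/423293)·(-1/2744) + 10050/423293·512/27 + 10676/423293·1331/64 = 416705707/426679344 ≠ 1/4 ⇒ order 3.
b·(c∘Ac): 10050/423293·(-20/63) + 10676/423293·12419/672 = 32610311/71113224 ≠ 1/8
b·Ac²: 10050/423293·5/588 + 10676/423293·125413/7056 = 47839721/106669836 ≠ 1/12
b·A²c: 10676/423293·(-25/84) = -66725/8889153 ≠ 1/24

3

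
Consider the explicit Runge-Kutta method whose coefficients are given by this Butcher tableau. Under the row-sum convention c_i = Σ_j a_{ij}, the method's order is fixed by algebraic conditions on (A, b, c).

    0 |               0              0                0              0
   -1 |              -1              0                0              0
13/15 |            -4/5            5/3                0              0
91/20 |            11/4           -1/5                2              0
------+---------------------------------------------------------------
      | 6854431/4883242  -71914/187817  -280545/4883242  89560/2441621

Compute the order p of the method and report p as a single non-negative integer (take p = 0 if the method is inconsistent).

3

b = (6854431/4883242, -71914/187817, -280545/4883242, 89560/2441621)
c = (0, -1, 13/15, 91/20)
Ac = (0, 0, -5/3, 29/15)
Σ b_i: 6854431/4883242·1 + (-71914/187817)·1 + (-280545/4883242)·1 + 89560/2441621·1 = 1 ✓
b·c: (-71914/187817)·(-1) + (-280545/4883242)·13/15 + 89560/2441621·91/20 = 1/2 ✓
b·c²: (-71914/187817)·1 + (-280545/4883242)·169/225 + 89560/2441621·8281/400 = 1/3 ✓
b·Ac: (-280545/4883242)·(-5/3) + 89560/2441621·29/15 = 1/6 ✓
b·c³: (-71914/187817)·(-1) + (-280545/4883242)·2197/3375 + 89560/2441621·753571/8000 = 183556427/48295800 ≠ 1/4 ⇒ order 3.
b·(c∘Ac): (-280545/4883242)·(-13/9) + 89560/2441621·2639/300 = 761881/1878170 ≠ 1/8
b·Ac²: (-280545/4883242)·5/3 + 89560/2441621·293/225 = -115873/2414790 ≠ 1/12
b·A²c: 89560/2441621·(-10/3) = -895600/7324863 ≠ 1/24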